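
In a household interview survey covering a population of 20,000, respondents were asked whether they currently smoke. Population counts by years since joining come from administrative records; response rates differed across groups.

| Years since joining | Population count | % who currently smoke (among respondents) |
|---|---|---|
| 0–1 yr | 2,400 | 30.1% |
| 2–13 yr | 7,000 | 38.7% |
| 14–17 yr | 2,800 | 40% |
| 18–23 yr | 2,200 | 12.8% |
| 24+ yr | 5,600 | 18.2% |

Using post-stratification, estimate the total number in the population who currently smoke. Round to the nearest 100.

Each cell contributes its population count × the respondent rate:
  0–1 yr: 2,400 × 30.1% = 722.4
  2–13 yr: 7,000 × 38.7% = 2709
  14–17 yr: 2,800 × 40% = 1120
  18–23 yr: 2,200 × 12.8% = 281.6
  24+ yr: 5,600 × 18.2% = 1019.2
Estimated total = 5852.2 → 5,900.

5,900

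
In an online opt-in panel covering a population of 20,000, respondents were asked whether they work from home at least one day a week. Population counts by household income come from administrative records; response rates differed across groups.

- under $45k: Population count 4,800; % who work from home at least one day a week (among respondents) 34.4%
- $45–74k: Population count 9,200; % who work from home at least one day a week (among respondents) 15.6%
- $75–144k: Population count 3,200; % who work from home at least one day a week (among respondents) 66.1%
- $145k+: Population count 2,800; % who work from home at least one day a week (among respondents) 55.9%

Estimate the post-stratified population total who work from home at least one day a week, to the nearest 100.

Estimated count per cell = population count × respondent percentage:
  under $45k: 4,800 × 34.4% = 1651.2
  $45–74k: 9,200 × 15.6% = 1435.2
  $75–144k: 3,200 × 66.1% = 2115.2
  $145k+: 2,800 × 55.9% = 1565.2
Estimated total = 6766.8 → 6,800.

6,800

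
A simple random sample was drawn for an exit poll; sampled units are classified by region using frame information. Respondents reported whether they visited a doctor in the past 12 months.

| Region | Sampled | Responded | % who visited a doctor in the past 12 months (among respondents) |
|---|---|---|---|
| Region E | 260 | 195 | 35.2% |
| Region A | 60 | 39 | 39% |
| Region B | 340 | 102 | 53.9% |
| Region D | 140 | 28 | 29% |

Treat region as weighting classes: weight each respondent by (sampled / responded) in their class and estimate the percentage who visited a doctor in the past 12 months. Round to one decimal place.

42.3%

Response rates by class: Region E 195/260 = 75%, Region A 39/60 = 65%, Region B 102/340 = 30%, Region D 28/140 = 20%.
With weight = n_sampled/n_responded per class, the weighted class total is n_sampled:
  Region E: 260 × 35.2 = 9152
  Region A: 60 × 39 = 2340
  Region B: 340 × 53.9 = 18,326
  Region D: 140 × 29 = 4060
Adjusted estimate = 33,878 / 800 = 42.3475 → 42.3%.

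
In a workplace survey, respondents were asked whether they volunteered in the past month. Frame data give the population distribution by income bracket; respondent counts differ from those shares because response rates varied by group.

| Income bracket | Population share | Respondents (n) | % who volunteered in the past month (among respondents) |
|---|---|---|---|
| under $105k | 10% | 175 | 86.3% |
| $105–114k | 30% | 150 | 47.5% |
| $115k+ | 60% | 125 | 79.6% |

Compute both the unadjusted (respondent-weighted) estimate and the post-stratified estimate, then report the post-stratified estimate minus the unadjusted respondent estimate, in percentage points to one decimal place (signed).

Naive respondent-only estimate (weights = respondent counts):
  (175/450)×86.3 + (150/450)×47.5 + (125/450)×79.6 = 71.5056%
Post-stratifying to population shares instead:
  0.1×86.3 + 0.3×47.5 + 0.6×79.6 = 70.64%
Difference = 70.64 − 71.5056 = -0.8656 pp.

-0.9 percentage points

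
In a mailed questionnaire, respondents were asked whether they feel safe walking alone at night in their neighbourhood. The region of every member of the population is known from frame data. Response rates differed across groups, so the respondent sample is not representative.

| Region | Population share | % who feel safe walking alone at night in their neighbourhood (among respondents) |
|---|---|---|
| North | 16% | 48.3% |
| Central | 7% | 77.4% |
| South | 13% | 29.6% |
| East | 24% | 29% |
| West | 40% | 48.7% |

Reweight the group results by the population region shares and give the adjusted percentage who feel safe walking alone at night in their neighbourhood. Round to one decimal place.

43.4%

Weight each group's respondent value by its population share:
  North: 0.16 × 48.3 = 7.728
  Central: 0.07 × 77.4 = 5.418
  South: 0.13 × 29.6 = 3.848
  East: 0.24 × 29 = 6.96
  West: 0.4 × 48.7 = 19.48
Post-stratified estimate = 43.434 → 43.4%.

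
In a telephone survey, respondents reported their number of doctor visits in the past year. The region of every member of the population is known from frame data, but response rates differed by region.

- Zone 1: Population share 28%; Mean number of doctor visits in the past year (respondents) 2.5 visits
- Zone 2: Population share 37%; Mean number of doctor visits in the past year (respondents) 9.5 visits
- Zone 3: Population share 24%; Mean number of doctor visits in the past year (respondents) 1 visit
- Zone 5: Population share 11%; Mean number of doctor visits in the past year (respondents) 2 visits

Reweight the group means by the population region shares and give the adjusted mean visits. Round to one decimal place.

4.7

Weight each group's respondent value by its population share:
  Zone 1: 0.28 × 2.5 = 0.7
  Zone 2: 0.37 × 9.5 = 3.515
  Zone 3: 0.24 × 1 = 0.24
  Zone 5: 0.11 × 2 = 0.22
Post-stratified estimate = 4.675 → 4.7.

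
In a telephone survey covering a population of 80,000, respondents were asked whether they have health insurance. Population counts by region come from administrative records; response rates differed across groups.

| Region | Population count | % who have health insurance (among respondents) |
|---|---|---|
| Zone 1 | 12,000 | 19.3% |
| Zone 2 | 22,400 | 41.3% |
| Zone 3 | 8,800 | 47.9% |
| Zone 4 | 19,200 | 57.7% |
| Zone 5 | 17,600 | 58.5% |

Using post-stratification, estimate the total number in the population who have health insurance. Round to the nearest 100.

37,200

Estimated count per cell = population count × respondent percentage:
  Zone 1: 12,000 × 19.3% = 2316
  Zone 2: 22,400 × 41.3% = 9251.2
  Zone 3: 8,800 × 47.9% = 4215.2
  Zone 4: 19,200 × 57.7% = 11078.4
  Zone 5: 17,600 × 58.5% = 10,296
Estimated total = 37156.8 → 37,200.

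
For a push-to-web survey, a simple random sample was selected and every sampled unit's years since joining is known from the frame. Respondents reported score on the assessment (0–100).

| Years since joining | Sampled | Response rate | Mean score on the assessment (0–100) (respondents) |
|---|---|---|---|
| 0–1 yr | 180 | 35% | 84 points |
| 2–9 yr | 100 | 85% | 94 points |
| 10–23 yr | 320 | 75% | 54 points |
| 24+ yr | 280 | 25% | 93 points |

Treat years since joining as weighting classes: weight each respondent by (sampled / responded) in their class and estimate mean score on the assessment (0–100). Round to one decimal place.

With weight = n_sampled/n_responded per class, the weighted class total is n_sampled:
  0–1 yr: 180 × 84 = 15,120
  2–9 yr: 100 × 94 = 9400
  10–23 yr: 320 × 54 = 17,280
  24+ yr: 280 × 93 = 26,040
Adjusted estimate = 67,840 / 880 = 77.0909 → 77.1.

77.1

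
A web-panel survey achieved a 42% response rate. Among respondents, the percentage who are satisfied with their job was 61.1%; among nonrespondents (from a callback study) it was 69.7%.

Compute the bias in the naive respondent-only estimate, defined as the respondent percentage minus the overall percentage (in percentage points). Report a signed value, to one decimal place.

-5.0 percentage points

Nonresponse fraction = 1 − 0.42 = 0.58.
Bias = (nonresponse fraction) × (respondent percentage − nonrespondent percentage)
     = 0.58 × (61.1 − 69.7) = 0.58 × -8.6 = -4.988.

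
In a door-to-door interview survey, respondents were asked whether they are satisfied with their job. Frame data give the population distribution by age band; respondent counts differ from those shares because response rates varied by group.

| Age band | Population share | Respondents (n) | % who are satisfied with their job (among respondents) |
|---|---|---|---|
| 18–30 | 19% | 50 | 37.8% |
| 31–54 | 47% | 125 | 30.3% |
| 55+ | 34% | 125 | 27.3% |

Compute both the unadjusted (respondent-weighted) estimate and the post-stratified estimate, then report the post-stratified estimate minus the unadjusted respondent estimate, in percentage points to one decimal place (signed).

+0.4 percentage points

Unadjusted (pooled respondent) estimate weights by respondent counts:
  (50/300)×37.8 + (125/300)×30.3 + (125/300)×27.3 = 30.3%
Reweighting by population age band shares:
  0.19×37.8 + 0.47×30.3 + 0.34×27.3 = 30.705%
Difference = 30.705 − 30.3 = 0.405 pp.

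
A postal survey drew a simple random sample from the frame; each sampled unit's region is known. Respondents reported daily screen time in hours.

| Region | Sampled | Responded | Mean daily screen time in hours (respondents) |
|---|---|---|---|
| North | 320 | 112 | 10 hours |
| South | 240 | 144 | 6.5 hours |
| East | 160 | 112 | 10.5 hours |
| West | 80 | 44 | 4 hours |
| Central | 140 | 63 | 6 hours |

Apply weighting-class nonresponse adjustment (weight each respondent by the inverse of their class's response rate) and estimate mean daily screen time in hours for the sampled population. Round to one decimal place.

8.1

Class response rates: North 112/320 = 35%, South 144/240 = 60%, East 112/160 = 70%, West 44/80 = 55%, Central 63/140 = 45%.
Each respondent's weight = sampled/responded in their class; summing within a class gives n_sampled, so:
  North: 320 × 10 = 3200
  South: 240 × 6.5 = 1560
  East: 160 × 10.5 = 1680
  West: 80 × 4 = 320
  Central: 140 × 6 = 840
Adjusted estimate = 7600 / 940 = 8.08511 → 8.1.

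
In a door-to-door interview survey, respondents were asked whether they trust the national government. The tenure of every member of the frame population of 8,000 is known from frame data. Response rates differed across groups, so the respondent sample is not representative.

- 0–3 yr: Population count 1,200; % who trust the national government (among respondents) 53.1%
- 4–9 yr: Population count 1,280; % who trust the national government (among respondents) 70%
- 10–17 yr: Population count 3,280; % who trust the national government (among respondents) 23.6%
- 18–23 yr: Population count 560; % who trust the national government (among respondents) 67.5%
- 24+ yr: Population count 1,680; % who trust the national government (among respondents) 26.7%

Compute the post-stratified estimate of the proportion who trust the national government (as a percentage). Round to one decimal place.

Post-stratification weights by population share, not respondent share:
  0–3 yr: (1,200/8,000) × 53.1 = 7.965
  4–9 yr: (1,280/8,000) × 70 = 11.2
  10–17 yr: (3,280/8,000) × 23.6 = 9.676
  18–23 yr: (560/8,000) × 67.5 = 4.725
  24+ yr: (1,680/8,000) × 26.7 = 5.607
Post-stratified estimate = 39.173 → 39.2%.

39.2%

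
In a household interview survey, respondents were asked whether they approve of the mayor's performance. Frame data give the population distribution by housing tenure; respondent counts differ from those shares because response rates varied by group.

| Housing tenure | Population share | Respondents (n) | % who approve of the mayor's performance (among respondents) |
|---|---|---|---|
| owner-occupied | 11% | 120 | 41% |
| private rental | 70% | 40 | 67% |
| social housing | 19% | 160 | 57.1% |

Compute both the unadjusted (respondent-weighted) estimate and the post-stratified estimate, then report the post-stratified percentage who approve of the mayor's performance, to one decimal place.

62.3%

Without adjustment, the pooled respondent share is:
  (120/320)×41 + (40/320)×67 + (160/320)×57.1 = 52.3%
Reweighting by population housing tenure shares:
  0.11×41 + 0.7×67 + 0.19×57.1 = 62.259%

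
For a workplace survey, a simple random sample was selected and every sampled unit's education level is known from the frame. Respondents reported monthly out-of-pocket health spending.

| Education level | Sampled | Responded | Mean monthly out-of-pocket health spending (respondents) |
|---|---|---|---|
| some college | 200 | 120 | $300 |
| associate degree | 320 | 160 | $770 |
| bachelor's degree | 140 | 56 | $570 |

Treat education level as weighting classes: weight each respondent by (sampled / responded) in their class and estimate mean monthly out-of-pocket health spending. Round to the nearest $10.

Response rates by class: some college 120/200 = 60%, associate degree 160/320 = 50%, bachelor's degree 56/140 = 40%.
With weight = n_sampled/n_responded per class, the weighted class total is n_sampled:
  some college: 200 × 300 = 60,000
  associate degree: 320 × 770 = 246,400
  bachelor's degree: 140 × 570 = 79,800
Adjusted estimate = 386,200 / 660 = 585.152 → $590.

$590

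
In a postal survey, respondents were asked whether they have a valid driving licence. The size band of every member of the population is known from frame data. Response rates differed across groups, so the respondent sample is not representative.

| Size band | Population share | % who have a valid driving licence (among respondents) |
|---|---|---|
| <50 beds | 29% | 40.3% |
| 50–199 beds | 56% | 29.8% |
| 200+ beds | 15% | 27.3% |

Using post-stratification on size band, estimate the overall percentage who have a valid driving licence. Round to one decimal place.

Reweight to the known size band distribution:
  <50 beds: 0.29 × 40.3 = 11.687
  50–199 beds: 0.56 × 29.8 = 16.688
  200+ beds: 0.15 × 27.3 = 4.095
Post-stratified estimate = 32.47 → 32.5%.

32.5%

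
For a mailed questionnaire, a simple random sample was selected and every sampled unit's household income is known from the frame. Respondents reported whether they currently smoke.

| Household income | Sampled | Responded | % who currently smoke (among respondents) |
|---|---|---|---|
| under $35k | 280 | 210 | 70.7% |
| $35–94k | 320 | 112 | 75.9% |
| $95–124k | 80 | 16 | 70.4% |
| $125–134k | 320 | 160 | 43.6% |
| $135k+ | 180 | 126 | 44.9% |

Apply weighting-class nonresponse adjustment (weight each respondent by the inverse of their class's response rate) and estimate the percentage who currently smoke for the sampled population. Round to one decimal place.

60.8%

Class response rates: under $35k 210/280 = 75%, $35–94k 112/320 = 35%, $95–124k 16/80 = 20%, $125–134k 160/320 = 50%, $135k+ 126/180 = 70%.
With weight = n_sampled/n_responded per class, the weighted class total is n_sampled:
  under $35k: 280 × 70.7 = 19,796
  $35–94k: 320 × 75.9 = 24,288
  $95–124k: 80 × 70.4 = 5632
  $125–134k: 320 × 43.6 = 13,952
  $135k+: 180 × 44.9 = 8082
Adjusted estimate = 71,750 / 1,180 = 60.8051 → 60.8%.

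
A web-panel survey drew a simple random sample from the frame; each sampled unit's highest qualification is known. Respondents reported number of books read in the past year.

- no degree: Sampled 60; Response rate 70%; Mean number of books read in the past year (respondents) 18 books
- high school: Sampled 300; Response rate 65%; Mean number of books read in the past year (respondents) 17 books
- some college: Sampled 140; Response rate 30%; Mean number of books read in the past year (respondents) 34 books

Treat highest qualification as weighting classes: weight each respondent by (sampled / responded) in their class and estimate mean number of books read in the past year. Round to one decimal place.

21.9

With weight = n_sampled/n_responded per class, the weighted class total is n_sampled:
  no degree: 60 × 18 = 1080
  high school: 300 × 17 = 5100
  some college: 140 × 34 = 4760
Adjusted estimate = 10,940 / 500 = 21.88 → 21.9.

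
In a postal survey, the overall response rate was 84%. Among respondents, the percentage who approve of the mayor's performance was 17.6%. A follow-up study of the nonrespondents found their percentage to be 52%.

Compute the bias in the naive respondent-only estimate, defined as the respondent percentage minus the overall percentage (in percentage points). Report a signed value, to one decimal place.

Nonresponse fraction = 1 − 0.84 = 0.16.
Bias = (nonresponse fraction) × (respondent percentage − nonrespondent percentage)
     = 0.16 × (17.6 − 52) = 0.16 × -34.4 = -5.504.

-5.5 percentage points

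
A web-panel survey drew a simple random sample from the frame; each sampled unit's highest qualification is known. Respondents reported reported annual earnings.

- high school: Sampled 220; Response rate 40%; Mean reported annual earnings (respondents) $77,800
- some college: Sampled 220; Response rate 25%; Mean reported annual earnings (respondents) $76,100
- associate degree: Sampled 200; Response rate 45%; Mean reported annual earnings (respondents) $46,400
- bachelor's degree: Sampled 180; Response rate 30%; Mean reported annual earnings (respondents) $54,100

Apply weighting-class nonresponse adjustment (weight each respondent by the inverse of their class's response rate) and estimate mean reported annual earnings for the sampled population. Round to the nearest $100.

With weight = n_sampled/n_responded per class, the weighted class total is n_sampled:
  high school: 220 × 77,800 = 17,116,000
  some college: 220 × 76,100 = 16,742,000
  associate degree: 200 × 46,400 = 9,280,000
  bachelor's degree: 180 × 54,100 = 9,738,000
Adjusted estimate = 52,876,000 / 820 = 64482.9 → $64,500.

$64,500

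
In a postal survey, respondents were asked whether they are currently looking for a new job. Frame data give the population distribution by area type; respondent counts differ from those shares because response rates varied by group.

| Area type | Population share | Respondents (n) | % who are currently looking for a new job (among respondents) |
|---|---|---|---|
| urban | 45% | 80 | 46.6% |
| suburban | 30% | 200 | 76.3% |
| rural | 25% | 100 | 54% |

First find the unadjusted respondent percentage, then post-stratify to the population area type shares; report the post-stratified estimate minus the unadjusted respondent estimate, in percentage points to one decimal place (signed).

-6.8 percentage points

Naive respondent-only estimate (weights = respondent counts):
  (80/380)×46.6 + (200/380)×76.3 + (100/380)×54 = 64.1789%
Post-stratified estimate weights by population shares:
  0.45×46.6 + 0.3×76.3 + 0.25×54 = 57.36%
Difference = 57.36 − 64.1789 = -6.8189 pp.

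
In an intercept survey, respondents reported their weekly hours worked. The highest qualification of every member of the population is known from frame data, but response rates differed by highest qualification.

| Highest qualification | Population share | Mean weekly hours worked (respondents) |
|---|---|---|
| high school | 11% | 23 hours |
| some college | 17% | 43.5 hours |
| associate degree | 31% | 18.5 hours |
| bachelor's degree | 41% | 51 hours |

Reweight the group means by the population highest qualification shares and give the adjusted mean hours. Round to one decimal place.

36.6

Reweight to the known highest qualification distribution:
  high school: 0.11 × 23 = 2.53
  some college: 0.17 × 43.5 = 7.395
  associate degree: 0.31 × 18.5 = 5.735
  bachelor's degree: 0.41 × 51 = 20.91
Post-stratified estimate = 36.57 → 36.6.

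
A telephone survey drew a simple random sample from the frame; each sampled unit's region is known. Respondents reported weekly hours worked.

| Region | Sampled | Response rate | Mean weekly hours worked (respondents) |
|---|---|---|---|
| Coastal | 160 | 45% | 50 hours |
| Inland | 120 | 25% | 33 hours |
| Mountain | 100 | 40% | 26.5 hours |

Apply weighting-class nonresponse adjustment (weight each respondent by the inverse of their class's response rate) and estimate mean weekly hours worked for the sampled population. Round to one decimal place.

38.4

Each respondent's weight = sampled/responded in their class; summing within a class gives n_sampled, so:
  Coastal: 160 × 50 = 8000
  Inland: 120 × 33 = 3960
  Mountain: 100 × 26.5 = 2650
Adjusted estimate = 14,610 / 380 = 38.4474 → 38.4.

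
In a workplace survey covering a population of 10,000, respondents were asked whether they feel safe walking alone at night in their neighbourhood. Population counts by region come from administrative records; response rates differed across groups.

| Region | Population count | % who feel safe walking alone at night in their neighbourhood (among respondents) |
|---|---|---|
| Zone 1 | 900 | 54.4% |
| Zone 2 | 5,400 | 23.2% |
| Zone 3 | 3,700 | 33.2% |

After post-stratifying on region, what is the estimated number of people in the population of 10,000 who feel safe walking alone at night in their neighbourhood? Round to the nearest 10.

2,970

Estimated count per cell = population count × respondent percentage:
  Zone 1: 900 × 54.4% = 489.6
  Zone 2: 5,400 × 23.2% = 1252.8
  Zone 3: 3,700 × 33.2% = 1228.4
Estimated total = 2970.8 → 2,970.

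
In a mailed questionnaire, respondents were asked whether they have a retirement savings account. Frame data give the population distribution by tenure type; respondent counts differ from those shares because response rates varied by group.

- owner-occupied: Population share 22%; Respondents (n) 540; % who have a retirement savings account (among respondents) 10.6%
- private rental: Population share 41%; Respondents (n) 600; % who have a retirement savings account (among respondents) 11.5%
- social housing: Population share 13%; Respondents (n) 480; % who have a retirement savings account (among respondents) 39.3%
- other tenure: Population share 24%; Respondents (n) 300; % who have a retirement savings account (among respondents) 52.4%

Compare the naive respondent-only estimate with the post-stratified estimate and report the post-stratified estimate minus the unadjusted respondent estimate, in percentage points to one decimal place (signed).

+0.1 percentage points

Naive respondent-only estimate (weights = respondent counts):
  (540/1920)×10.6 + (600/1920)×11.5 + (480/1920)×39.3 + (300/1920)×52.4 = 24.5875%
Post-stratified estimate weights by population shares:
  0.22×10.6 + 0.41×11.5 + 0.13×39.3 + 0.24×52.4 = 24.732%
Difference = 24.732 − 24.5875 = 0.1445 pp.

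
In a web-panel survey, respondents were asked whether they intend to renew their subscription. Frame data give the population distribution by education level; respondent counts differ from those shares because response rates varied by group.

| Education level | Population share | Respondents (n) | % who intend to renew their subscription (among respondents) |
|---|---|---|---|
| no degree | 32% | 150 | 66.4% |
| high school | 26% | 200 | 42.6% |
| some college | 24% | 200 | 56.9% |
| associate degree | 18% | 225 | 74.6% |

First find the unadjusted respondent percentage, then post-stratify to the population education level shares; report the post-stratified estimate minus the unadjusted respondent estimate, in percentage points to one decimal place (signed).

-0.8 percentage points

Unadjusted (pooled respondent) estimate weights by respondent counts:
  (150/775)×66.4 + (200/775)×42.6 + (200/775)×56.9 + (225/775)×74.6 = 60.1871%
Reweighting by population education level shares:
  0.32×66.4 + 0.26×42.6 + 0.24×56.9 + 0.18×74.6 = 59.408%
Difference = 59.408 − 60.1871 = -0.7791 pp.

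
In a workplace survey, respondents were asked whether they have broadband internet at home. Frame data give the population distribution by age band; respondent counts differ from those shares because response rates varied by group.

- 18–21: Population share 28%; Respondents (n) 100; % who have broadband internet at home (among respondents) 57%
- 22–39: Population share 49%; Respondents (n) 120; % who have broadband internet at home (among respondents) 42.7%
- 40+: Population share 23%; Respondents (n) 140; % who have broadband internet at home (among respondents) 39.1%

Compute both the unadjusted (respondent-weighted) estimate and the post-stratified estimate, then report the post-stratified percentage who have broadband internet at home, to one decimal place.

45.9%

Without adjustment, the pooled respondent share is:
  (100/360)×57 + (120/360)×42.7 + (140/360)×39.1 = 45.2722%
Reweighting by population age band shares:
  0.28×57 + 0.49×42.7 + 0.23×39.1 = 45.876%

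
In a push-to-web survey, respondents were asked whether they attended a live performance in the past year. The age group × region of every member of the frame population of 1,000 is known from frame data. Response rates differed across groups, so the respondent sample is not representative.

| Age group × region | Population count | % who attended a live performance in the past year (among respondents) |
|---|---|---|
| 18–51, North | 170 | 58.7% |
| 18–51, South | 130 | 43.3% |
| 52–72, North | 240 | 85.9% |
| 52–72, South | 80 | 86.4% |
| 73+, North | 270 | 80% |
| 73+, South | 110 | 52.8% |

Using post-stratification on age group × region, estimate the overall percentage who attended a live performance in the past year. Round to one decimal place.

70.5%

Reweight to the known age group × region distribution:
  18–51, North: (170/1,000) × 58.7 = 9.979
  18–51, South: (130/1,000) × 43.3 = 5.629
  52–72, North: (240/1,000) × 85.9 = 20.616
  52–72, South: (80/1,000) × 86.4 = 6.912
  73+, North: (270/1,000) × 80 = 21.6
  73+, South: (110/1,000) × 52.8 = 5.808
Post-stratified estimate = 70.544 → 70.5%.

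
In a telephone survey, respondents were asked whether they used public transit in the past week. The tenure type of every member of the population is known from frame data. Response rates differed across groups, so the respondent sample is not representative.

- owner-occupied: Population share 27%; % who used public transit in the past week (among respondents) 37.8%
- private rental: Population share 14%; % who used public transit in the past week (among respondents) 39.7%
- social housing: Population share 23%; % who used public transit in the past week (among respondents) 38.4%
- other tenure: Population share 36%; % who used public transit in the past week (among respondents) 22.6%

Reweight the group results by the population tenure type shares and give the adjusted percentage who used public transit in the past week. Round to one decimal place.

32.7%

Post-stratification weights by population share, not respondent share:
  owner-occupied: 0.27 × 37.8 = 10.206
  private rental: 0.14 × 39.7 = 5.558
  social housing: 0.23 × 38.4 = 8.832
  other tenure: 0.36 × 22.6 = 8.136
Post-stratified estimate = 32.732 → 32.7%.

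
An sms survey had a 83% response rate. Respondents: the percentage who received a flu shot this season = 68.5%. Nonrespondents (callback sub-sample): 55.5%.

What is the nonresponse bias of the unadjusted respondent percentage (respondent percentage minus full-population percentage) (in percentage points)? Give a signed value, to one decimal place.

+2.2 percentage points

Nonresponse fraction = 1 − 0.83 = 0.17.
Bias = (nonresponse fraction) × (respondent percentage − nonrespondent percentage)
     = 0.17 × (68.5 − 55.5) = 0.17 × 13 = 2.21.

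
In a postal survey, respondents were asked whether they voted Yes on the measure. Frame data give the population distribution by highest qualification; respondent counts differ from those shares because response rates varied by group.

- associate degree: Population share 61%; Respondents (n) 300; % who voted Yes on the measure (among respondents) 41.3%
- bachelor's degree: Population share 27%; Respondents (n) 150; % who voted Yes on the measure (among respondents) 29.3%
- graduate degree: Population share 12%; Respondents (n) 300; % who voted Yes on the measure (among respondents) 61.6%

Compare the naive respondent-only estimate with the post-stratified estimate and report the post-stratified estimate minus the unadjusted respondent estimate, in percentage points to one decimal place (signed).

-6.5 percentage points

Naive respondent-only estimate (weights = respondent counts):
  (300/750)×41.3 + (150/750)×29.3 + (300/750)×61.6 = 47.02%
Reweighting by population highest qualification shares:
  0.61×41.3 + 0.27×29.3 + 0.12×61.6 = 40.496%
Difference = 40.496 − 47.02 = -6.524 pp.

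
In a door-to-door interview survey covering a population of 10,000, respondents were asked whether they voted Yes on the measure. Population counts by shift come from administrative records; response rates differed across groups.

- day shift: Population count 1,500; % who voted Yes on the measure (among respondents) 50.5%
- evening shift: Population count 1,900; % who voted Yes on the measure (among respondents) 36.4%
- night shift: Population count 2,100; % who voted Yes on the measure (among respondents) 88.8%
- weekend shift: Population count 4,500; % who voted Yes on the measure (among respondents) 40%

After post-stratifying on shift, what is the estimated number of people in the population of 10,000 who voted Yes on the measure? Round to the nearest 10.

5,110

Each cell contributes its population count × the respondent rate:
  day shift: 1,500 × 50.5% = 757.5
  evening shift: 1,900 × 36.4% = 691.6
  night shift: 2,100 × 88.8% = 1864.8
  weekend shift: 4,500 × 40% = 1800
Estimated total = 5113.9 → 5,110.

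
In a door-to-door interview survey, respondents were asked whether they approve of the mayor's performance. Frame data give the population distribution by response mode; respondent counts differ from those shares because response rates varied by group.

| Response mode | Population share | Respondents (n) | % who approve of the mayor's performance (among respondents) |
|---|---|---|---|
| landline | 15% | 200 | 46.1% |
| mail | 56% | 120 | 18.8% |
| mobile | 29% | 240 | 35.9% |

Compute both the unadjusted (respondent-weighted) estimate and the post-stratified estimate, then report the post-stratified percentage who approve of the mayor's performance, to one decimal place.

27.9%

Unadjusted (pooled respondent) estimate weights by respondent counts:
  (200/560)×46.1 + (120/560)×18.8 + (240/560)×35.9 = 35.8786%
Reweighting by population response mode shares:
  0.15×46.1 + 0.56×18.8 + 0.29×35.9 = 27.854%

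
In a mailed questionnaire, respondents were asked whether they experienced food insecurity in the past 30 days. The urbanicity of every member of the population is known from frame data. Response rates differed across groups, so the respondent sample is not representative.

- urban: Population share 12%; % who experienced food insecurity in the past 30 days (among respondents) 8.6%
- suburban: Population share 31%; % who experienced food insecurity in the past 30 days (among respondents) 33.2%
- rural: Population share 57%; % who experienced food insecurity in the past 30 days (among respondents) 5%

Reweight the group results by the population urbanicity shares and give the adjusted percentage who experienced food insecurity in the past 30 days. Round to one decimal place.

Post-stratification weights by population share, not respondent share:
  urban: 0.12 × 8.6 = 1.032
  suburban: 0.31 × 33.2 = 10.292
  rural: 0.57 × 5 = 2.85
Post-stratified estimate = 14.174 → 14.2%.

14.2%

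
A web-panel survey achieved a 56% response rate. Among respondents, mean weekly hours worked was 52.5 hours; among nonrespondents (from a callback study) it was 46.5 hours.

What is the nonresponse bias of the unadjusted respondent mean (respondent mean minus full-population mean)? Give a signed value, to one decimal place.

+2.6

Nonresponse fraction = 1 − 0.56 = 0.44.
Bias = (nonresponse fraction) × (respondent mean − nonrespondent mean)
     = 0.44 × (52.5 − 46.5) = 0.44 × 6 = 2.64.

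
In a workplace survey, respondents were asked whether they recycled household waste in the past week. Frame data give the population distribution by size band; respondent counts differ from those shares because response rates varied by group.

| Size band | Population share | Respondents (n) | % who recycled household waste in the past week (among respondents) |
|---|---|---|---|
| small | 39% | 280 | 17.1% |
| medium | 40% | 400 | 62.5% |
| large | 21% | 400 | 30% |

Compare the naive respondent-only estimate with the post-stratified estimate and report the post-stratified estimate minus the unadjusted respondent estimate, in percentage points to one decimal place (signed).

Naive respondent-only estimate (weights = respondent counts):
  (280/1080)×17.1 + (400/1080)×62.5 + (400/1080)×30 = 38.6926%
Post-stratified estimate weights by population shares:
  0.39×17.1 + 0.4×62.5 + 0.21×30 = 37.969%
Difference = 37.969 − 38.6926 = -0.7236 pp.

-0.7 percentage points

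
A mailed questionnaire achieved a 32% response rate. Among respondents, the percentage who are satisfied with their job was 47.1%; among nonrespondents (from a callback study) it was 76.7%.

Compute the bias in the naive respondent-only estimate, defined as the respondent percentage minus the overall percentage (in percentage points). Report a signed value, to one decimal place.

-20.1 percentage points

Nonresponse fraction = 1 − 0.32 = 0.68.
Bias = (nonresponse fraction) × (respondent percentage − nonrespondent percentage)
     = 0.68 × (47.1 − 76.7) = 0.68 × -29.6 = -20.128.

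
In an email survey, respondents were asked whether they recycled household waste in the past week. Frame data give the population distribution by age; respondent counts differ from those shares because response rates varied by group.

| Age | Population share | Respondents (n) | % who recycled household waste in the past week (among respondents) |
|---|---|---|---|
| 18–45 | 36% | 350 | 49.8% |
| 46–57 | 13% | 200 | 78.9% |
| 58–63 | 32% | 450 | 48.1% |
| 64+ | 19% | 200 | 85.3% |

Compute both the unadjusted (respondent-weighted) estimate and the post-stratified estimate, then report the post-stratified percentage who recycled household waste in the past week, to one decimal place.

59.8%

Unadjusted (pooled respondent) estimate weights by respondent counts:
  (350/1200)×49.8 + (200/1200)×78.9 + (450/1200)×48.1 + (200/1200)×85.3 = 59.9292%
Post-stratifying to population shares instead:
  0.36×49.8 + 0.13×78.9 + 0.32×48.1 + 0.19×85.3 = 59.784%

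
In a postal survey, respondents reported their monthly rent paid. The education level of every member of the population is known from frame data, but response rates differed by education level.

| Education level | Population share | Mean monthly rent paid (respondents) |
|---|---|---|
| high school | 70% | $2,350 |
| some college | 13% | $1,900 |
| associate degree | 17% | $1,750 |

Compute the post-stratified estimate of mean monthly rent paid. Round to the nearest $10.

$2,190

Post-stratification weights by population share, not respondent share:
  high school: 0.7 × 2350 = 1645
  some college: 0.13 × 1900 = 247
  associate degree: 0.17 × 1750 = 297.5
Post-stratified estimate = 2189.5 → $2,190.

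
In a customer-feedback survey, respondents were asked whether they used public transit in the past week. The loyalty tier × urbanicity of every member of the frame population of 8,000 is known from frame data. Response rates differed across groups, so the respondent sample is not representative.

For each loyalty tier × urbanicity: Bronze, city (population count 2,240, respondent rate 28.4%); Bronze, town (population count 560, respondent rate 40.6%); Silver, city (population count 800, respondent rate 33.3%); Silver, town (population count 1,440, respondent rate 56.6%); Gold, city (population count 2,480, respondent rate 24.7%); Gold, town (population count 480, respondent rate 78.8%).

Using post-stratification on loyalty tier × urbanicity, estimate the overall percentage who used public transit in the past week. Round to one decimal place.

36.7%

Post-stratification weights by population share, not respondent share:
  Bronze, city: (2,240/8,000) × 28.4 = 7.952
  Bronze, town: (560/8,000) × 40.6 = 2.842
  Silver, city: (800/8,000) × 33.3 = 3.33
  Silver, town: (1,440/8,000) × 56.6 = 10.188
  Gold, city: (2,480/8,000) × 24.7 = 7.657
  Gold, town: (480/8,000) × 78.8 = 4.728
Post-stratified estimate = 36.697 → 36.7%.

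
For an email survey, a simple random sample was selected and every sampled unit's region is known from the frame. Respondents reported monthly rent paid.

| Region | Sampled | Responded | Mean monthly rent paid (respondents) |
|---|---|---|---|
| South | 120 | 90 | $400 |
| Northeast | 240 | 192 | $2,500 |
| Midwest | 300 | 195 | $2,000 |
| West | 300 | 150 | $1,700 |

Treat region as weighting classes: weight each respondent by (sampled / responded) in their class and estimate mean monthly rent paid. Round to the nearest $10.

$1,830

Class response rates: South 90/120 = 75%, Northeast 192/240 = 80%, Midwest 195/300 = 65%, West 150/300 = 50%.
With weight = n_sampled/n_responded per class, the weighted class total is n_sampled:
  South: 120 × 400 = 48,000
  Northeast: 240 × 2500 = 600,000
  Midwest: 300 × 2000 = 600,000
  West: 300 × 1700 = 510,000
Adjusted estimate = 1,758,000 / 960 = 1831.25 → $1,830.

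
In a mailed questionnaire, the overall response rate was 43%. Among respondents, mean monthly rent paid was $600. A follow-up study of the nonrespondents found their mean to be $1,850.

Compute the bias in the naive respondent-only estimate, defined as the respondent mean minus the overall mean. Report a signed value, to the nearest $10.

Nonresponse fraction = 1 − 0.43 = 0.57.
Bias = (nonresponse fraction) × (respondent mean − nonrespondent mean)
     = 0.57 × (600 − 1850) = 0.57 × -1250 = -712.5.

-$710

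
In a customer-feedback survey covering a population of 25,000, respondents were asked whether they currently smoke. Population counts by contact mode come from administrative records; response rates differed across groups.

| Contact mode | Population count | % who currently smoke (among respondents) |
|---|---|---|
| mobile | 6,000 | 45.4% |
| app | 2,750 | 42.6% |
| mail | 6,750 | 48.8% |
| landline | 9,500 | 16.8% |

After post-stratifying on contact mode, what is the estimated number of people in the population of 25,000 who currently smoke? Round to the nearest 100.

8,800

Each cell contributes its population count × the respondent rate:
  mobile: 6,000 × 45.4% = 2724
  app: 2,750 × 42.6% = 1171.5
  mail: 6,750 × 48.8% = 3294
  landline: 9,500 × 16.8% = 1596
Estimated total = 8785.5 → 8,800.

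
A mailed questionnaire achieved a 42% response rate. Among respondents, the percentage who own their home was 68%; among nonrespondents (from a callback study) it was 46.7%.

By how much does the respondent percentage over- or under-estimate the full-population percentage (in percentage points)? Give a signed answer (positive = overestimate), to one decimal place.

Nonresponse fraction = 1 − 0.42 = 0.58.
Bias = (nonresponse fraction) × (respondent percentage − nonrespondent percentage)
     = 0.58 × (68 − 46.7) = 0.58 × 21.3 = 12.354.

+12.4 percentage points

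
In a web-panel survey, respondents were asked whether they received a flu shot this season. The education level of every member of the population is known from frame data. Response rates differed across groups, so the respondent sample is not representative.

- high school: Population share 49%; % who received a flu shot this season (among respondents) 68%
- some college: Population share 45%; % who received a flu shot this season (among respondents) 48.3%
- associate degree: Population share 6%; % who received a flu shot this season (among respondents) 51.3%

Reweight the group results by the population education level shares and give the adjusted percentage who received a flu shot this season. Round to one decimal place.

58.1%

Reweight to the known education level distribution:
  high school: 0.49 × 68 = 33.32
  some college: 0.45 × 48.3 = 21.735
  associate degree: 0.06 × 51.3 = 3.078
Post-stratified estimate = 58.133 → 58.1%.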